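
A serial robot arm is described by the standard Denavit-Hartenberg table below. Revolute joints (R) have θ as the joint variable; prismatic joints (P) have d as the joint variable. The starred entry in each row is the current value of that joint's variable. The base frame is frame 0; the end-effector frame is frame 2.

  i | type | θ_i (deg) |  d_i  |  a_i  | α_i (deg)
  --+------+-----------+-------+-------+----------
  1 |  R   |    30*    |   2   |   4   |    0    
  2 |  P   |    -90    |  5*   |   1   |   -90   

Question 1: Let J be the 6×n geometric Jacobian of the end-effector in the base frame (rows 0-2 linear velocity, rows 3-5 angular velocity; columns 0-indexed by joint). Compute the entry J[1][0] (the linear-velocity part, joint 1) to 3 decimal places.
3.964

axis z_0 = ẑ; lever o_n−o_0 = (3.9641,1.1340,7.0000)
cross product → J_v[:, 0] = (-1.1340,3.9641,0.0000)
J_ω[:, 0] = z_0
entry J[1][0] = 3.9641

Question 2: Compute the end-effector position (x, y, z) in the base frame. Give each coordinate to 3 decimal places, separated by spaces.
3.964 1.134 7.000

after link 1: o_1 = (3.4641, 2.0000, 2.0000)
after link 2: o_2 = (3.9641, 1.1340, 7.0000)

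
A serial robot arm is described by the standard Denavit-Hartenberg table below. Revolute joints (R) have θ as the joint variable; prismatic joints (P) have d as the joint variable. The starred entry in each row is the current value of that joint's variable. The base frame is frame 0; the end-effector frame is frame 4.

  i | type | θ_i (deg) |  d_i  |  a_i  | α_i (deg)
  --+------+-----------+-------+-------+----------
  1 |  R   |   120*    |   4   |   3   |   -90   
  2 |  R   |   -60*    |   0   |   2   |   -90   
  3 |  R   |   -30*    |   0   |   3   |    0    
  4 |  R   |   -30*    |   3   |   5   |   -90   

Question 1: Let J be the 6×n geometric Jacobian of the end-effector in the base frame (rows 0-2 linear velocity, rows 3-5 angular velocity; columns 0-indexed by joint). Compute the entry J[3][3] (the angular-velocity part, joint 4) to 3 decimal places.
axis z_3 = (-0.4330,0.7500,-0.5000); lever o_n−o_3 = (-5.6740,1.1675,0.6651)
cross product → J_v[:, 3] = (1.0825,3.1250,3.7500)
J_ω[:, 3] = z_3
entry J[3][3] = -0.4330

-0.433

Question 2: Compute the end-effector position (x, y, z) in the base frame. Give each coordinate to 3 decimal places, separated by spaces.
-9.623 5.007 8.647

after link 1: o_1 = (-1.5000, 2.5981, 4.0000)
after link 2: o_2 = (-2.0000, 3.4641, 5.7321)
after link 3: o_3 = (-3.9486, 3.8391, 7.9821)
after link 4: o_4 = (-9.6226, 5.0066, 8.6471)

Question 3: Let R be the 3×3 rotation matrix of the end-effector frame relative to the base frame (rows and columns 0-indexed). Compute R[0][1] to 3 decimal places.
0.433

End-effector y-axis (col 1 of R) = (0.4330,-0.7500,0.5000)
R[0][1] = 0.4330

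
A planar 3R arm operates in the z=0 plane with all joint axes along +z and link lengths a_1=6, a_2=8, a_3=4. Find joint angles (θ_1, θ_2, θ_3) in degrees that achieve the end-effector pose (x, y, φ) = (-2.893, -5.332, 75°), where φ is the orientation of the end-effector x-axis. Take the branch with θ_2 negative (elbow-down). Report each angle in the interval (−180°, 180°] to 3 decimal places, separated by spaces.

wrist centre = target − a_3·(cos φ, sin φ) = (-3.9283, -9.1957)
cos θ_2 = (99.9923−6²−8²)/(2·6·8) = -0.0001; θ_2 = -90.0046° (elbow-down)
β = atan2(-9.1957,-3.9283) = -113.1315°; ψ = atan2(-8.0000,5.9994) = -53.1330°
θ_1 = β − ψ = -59.9985°
θ_3 = φ − θ_1 − θ_2 = -134.9970° (wrapped to (-180°,180°])

-59.998 -90.005 -134.997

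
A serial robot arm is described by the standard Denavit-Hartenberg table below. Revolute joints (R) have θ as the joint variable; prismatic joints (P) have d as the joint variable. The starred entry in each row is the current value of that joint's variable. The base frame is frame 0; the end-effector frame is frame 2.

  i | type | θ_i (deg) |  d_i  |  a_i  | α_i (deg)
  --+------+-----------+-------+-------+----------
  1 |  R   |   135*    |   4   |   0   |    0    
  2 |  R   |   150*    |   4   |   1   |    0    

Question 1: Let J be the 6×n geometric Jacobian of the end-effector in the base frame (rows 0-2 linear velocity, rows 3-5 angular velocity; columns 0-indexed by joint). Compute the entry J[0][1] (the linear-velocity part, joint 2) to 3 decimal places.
axis z_1 = (0.0000,0.0000,1.0000); lever o_n−o_1 = (0.2588,-0.9659,4.0000)
cross product → J_v[:, 1] = (0.9659,0.2588,-0.0000)
J_ω[:, 1] = z_1
entry J[0][1] = 0.9659

0.966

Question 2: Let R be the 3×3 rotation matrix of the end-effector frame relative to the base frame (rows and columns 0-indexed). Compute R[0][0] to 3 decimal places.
End-effector x-axis (col 0 of R) = (0.2588,-0.9659,0.0000)
R[0][0] = 0.2588

0.259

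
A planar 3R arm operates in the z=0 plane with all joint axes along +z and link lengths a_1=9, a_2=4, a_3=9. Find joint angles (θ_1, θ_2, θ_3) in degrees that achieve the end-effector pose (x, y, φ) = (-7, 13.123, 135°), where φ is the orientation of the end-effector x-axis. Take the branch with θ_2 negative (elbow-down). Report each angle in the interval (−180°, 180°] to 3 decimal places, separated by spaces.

119.998 -134.999 150.001

wrist centre = target − a_3·(cos φ, sin φ) = (-0.6360, 6.7590)
cos θ_2 = (46.0892−9²−4²)/(2·9·4) = -0.7071; θ_2 = -134.9991° (elbow-down)
β = atan2(6.7590,-0.6360) = 95.3758°; ψ = atan2(-2.8285,6.1716) = -24.6221°
θ_1 = β − ψ = 119.9980°
θ_3 = φ − θ_1 − θ_2 = 150.0011° (wrapped to (-180°,180°])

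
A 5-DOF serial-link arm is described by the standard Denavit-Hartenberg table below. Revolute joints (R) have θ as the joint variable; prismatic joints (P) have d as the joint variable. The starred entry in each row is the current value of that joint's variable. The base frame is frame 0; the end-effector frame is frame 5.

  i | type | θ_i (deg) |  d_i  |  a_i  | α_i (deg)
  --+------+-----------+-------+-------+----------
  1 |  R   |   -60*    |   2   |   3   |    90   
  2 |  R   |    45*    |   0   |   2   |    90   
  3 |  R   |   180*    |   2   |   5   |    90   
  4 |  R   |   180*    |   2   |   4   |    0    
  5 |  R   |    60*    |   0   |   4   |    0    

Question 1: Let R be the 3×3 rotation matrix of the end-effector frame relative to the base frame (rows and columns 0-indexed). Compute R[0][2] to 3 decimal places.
-0.866

End-effector z-axis (col 2 of R) = (-0.8660,-0.5000,0.0000)
R[0][2] = -0.8660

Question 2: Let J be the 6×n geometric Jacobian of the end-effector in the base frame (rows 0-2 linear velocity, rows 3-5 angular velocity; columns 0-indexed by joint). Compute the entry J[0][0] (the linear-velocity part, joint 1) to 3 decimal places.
4.539

axis z_0 = ẑ; lever o_n−o_0 = (0.3110,-4.5386,5.1566)
cross product → J_v[:, 0] = (4.5386,0.3110,-0.0000)
J_ω[:, 0] = z_0
entry J[0][0] = 4.5386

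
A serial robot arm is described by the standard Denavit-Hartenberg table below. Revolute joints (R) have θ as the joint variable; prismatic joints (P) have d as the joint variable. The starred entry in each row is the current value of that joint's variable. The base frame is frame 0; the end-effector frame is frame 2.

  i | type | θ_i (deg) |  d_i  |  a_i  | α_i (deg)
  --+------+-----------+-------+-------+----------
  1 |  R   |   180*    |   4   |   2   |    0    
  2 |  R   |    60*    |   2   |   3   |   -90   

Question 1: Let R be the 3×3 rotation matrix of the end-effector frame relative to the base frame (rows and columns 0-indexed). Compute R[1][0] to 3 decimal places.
-0.866

End-effector x-axis (col 0 of R) = (-0.5000,-0.8660,0.0000)
R[1][0] = -0.8660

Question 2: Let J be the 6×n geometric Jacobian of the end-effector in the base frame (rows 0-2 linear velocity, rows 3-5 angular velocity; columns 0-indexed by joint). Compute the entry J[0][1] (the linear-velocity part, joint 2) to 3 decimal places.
axis z_1 = (0.0000,0.0000,1.0000); lever o_n−o_1 = (-1.5000,-2.5981,2.0000)
cross product → J_v[:, 1] = (2.5981,-1.5000,0.0000)
J_ω[:, 1] = z_1
entry J[0][1] = 2.5981

2.598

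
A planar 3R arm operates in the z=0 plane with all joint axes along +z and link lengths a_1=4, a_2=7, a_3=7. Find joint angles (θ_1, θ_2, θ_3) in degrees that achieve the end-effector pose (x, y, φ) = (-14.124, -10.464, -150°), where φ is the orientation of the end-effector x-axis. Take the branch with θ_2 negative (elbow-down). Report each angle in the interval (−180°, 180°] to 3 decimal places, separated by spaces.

-119.990 -30.015 0.004

wrist centre = target − a_3·(cos φ, sin φ) = (-8.0618, -6.9640)
cos θ_2 = (113.4903−4²−7²)/(2·4·7) = 0.8659; θ_2 = -30.0146° (elbow-down)
β = atan2(-6.9640,-8.0618) = -139.1787°; ψ = atan2(-3.5015,10.0613) = -19.1890°
θ_1 = β − ψ = -119.9897°
θ_3 = φ − θ_1 − θ_2 = 0.0044° (wrapped to (-180°,180°])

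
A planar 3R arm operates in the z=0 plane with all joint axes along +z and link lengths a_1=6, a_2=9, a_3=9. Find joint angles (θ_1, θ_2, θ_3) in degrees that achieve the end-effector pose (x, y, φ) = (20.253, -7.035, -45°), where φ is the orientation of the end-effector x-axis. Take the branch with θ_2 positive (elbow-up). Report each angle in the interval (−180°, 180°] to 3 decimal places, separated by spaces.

wrist centre = target − a_3·(cos φ, sin φ) = (13.8890, -0.6710)
cos θ_2 = (193.3557−6²−9²)/(2·6·9) = 0.7070; θ_2 = 45.0089° (elbow-up)
β = atan2(-0.6710,13.8890) = -2.7661°; ψ = atan2(6.3649,12.3630) = 27.2412°
θ_1 = β − ψ = -30.0073°
θ_3 = φ − θ_1 − θ_2 = -60.0016° (wrapped to (-180°,180°])

-30.007 45.009 -60.002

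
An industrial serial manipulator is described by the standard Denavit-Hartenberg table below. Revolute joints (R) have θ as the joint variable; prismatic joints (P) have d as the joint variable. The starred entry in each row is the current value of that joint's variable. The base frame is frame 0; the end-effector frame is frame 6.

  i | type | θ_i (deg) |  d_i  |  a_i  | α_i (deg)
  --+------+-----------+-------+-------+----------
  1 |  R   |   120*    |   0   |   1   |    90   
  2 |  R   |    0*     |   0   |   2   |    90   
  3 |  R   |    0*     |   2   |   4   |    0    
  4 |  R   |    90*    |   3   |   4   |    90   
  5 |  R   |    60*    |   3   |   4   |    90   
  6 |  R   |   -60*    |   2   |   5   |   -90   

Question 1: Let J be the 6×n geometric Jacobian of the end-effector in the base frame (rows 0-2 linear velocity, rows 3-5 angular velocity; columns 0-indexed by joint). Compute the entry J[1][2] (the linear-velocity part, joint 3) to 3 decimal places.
-6.444

axis z_2 = (0.0000,0.0000,-1.0000); lever o_n−o_2 = (6.4437,6.8032,-9.6292)
cross product → J_v[:, 2] = (6.8032,-6.4437,0.0000)
J_ω[:, 2] = z_2
entry J[1][2] = -6.4437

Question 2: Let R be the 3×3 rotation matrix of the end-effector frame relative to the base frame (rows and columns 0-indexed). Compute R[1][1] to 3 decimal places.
End-effector y-axis (col 1 of R) = (-0.7500,-0.4330,-0.5000)
R[1][1] = -0.4330

-0.433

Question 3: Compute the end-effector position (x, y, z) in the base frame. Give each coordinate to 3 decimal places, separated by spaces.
after link 1: o_1 = (-0.5000, 0.8660, 0.0000)
after link 2: o_2 = (-1.5000, 2.5981, 0.0000)
after link 3: o_3 = (-3.5000, 6.0622, -2.0000)
after link 4: o_4 = (-0.0359, 8.0622, -5.0000)
after link 5: o_5 = (0.1962, 11.6603, -8.4641)
after link 6: o_6 = (4.9437, 9.4013, -9.6292)

4.944 9.401 -9.629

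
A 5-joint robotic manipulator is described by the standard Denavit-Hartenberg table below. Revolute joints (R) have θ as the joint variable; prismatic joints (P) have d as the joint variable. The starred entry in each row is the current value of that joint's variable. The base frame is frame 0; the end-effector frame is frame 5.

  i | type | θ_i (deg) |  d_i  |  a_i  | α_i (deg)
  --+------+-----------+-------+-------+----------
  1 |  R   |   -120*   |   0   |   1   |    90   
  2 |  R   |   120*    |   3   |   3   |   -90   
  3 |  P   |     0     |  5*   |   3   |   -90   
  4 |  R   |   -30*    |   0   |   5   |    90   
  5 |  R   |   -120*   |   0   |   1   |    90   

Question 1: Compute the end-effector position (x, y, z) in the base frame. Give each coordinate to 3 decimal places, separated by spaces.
after link 1: o_1 = (-0.5000, -0.8660, 0.0000)
after link 2: o_2 = (-2.3481, 1.9330, 2.5981)
after link 3: o_3 = (0.5670, 6.9821, 2.6962)
after link 4: o_4 = (2.7321, 10.7321, 5.1962)
after link 5: o_5 = (1.7655, 10.7901, 4.9462)

1.766 10.790 4.946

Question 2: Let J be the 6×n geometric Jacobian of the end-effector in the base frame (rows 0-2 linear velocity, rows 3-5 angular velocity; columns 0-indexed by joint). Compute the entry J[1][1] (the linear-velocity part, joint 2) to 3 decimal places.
4.283

axis z_1 = (-0.8660,0.5000,0.0000); lever o_n−o_1 = (2.2655,11.6561,4.9462)
cross product → J_v[:, 1] = (2.4731,4.2835,-11.2272)
J_ω[:, 1] = z_1
entry J[1][1] = 4.2835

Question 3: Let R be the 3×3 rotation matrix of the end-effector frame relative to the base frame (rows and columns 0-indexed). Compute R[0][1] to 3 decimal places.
End-effector y-axis (col 1 of R) = (0.2500,0.4330,-0.8660)
R[0][1] = 0.2500

0.250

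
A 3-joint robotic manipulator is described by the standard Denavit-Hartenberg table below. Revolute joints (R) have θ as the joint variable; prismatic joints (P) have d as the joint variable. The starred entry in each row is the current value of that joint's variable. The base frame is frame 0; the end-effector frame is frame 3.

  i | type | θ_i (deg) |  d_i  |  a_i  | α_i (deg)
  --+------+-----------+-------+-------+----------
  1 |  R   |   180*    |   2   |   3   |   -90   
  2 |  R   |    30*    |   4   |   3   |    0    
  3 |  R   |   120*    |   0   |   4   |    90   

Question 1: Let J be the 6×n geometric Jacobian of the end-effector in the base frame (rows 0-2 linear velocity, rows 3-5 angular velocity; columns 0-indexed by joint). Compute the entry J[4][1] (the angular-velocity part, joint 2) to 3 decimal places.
-1.000

axis z_1 = (-0.0000,-1.0000,0.0000); lever o_n−o_1 = (0.8660,-4.0000,-3.5000)
cross product → J_v[:, 1] = (3.5000,-0.0000,0.8660)
J_ω[:, 1] = z_1
entry J[4][1] = -1.0000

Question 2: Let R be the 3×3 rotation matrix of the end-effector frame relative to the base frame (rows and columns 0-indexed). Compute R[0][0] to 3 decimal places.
End-effector x-axis (col 0 of R) = (0.8660,-0.0000,-0.5000)
R[0][0] = 0.8660

0.866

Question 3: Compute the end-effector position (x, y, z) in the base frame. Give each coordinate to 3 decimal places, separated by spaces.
-2.134 -4.000 -1.500

after link 1: o_1 = (-3.0000, 0.0000, 2.0000)
after link 2: o_2 = (-5.5981, -4.0000, 0.5000)
after link 3: o_3 = (-2.1340, -4.0000, -1.5000)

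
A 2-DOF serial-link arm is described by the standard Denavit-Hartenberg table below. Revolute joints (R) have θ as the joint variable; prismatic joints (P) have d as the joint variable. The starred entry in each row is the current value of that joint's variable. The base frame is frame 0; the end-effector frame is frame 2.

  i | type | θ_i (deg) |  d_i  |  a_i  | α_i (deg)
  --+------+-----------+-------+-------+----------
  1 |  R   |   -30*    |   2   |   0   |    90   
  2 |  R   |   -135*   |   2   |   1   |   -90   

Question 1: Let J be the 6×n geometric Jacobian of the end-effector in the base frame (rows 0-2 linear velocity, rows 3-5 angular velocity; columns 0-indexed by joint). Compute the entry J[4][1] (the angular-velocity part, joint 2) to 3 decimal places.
axis z_1 = (-0.5000,-0.8660,0.0000); lever o_n−o_1 = (-1.6124,-1.3785,-0.7071)
cross product → J_v[:, 1] = (0.6124,-0.3536,-0.7071)
J_ω[:, 1] = z_1
entry J[4][1] = -0.8660

-0.866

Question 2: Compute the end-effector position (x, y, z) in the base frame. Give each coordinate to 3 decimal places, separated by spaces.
-1.612 -1.378 1.293

after link 1: o_1 = (0.0000, 0.0000, 2.0000)
after link 2: o_2 = (-1.6124, -1.3785, 1.2929)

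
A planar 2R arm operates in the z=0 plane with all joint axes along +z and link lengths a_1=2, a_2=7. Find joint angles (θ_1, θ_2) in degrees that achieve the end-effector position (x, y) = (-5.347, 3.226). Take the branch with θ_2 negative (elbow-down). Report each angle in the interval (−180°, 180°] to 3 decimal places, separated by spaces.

-107.200 -120.006

cos θ_2 = (38.9975−2²−7²)/(2·2·7) = -0.5001; θ_2 = -120.0059° (elbow-down)
β = atan2(3.2260,-5.3470) = 148.8962°; ψ = atan2(-6.0618,-1.5006) = -103.9043°
θ_1 = β − ψ = 252.8005°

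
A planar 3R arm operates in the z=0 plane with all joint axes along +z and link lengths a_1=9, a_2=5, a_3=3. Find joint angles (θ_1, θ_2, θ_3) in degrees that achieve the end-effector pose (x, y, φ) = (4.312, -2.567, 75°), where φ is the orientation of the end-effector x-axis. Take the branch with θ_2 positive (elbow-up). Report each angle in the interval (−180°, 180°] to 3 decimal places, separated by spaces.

-90.002 134.997 30.005

wrist centre = target − a_3·(cos φ, sin φ) = (3.5355, -5.4648)
cos θ_2 = (42.3639−9²−5²)/(2·9·5) = -0.7071; θ_2 = 134.9969° (elbow-up)
β = atan2(-5.4648,3.5355) = -57.0984°; ψ = atan2(3.5357,5.4647) = 32.9035°
θ_1 = β − ψ = -90.0019°
θ_3 = φ − θ_1 − θ_2 = 30.0050° (wrapped to (-180°,180°])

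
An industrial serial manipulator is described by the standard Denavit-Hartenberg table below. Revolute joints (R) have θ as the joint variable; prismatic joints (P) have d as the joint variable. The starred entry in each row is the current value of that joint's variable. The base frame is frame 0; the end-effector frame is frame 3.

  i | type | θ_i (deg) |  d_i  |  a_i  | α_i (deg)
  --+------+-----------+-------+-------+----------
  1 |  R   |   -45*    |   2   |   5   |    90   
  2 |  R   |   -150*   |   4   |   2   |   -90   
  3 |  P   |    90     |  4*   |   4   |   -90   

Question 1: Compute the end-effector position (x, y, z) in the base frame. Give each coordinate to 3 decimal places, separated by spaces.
after link 1: o_1 = (3.5355, -3.5355, 2.0000)
after link 2: o_2 = (-0.5176, -5.1392, 1.0000)
after link 3: o_3 = (3.7250, -3.7250, -2.4641)

3.725 -3.725 -2.464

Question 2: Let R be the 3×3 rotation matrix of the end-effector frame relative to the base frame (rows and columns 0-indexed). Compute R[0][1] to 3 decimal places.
-0.354

End-effector y-axis (col 1 of R) = (-0.3536,0.3536,0.8660)
R[0][1] = -0.3536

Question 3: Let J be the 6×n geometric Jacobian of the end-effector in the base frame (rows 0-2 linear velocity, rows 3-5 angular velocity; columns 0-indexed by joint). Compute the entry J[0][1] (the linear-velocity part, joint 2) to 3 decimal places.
axis z_1 = (-0.7071,-0.7071,0.0000); lever o_n−o_1 = (0.1895,-0.1895,-4.4641)
cross product → J_v[:, 1] = (3.1566,-3.1566,0.2679)
J_ω[:, 1] = z_1
entry J[0][1] = 3.1566

3.157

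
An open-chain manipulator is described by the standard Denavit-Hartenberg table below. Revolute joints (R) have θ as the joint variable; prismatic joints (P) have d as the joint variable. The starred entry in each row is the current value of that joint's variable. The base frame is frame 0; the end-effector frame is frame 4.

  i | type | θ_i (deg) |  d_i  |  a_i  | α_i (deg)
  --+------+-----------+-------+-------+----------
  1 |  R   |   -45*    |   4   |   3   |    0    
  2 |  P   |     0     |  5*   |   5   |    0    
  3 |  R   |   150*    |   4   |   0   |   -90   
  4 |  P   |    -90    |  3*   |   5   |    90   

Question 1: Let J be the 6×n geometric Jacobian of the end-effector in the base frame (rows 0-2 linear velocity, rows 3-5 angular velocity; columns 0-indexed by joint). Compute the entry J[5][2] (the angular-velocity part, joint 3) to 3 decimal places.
1.000

axis z_2 = (0.0000,0.0000,1.0000); lever o_n−o_2 = (-2.8978,-0.7765,9.0000)
cross product → J_v[:, 2] = (0.7765,-2.8978,0.0000)
J_ω[:, 2] = z_2
entry J[5][2] = 1.0000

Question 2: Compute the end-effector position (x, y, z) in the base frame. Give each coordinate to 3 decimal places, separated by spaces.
2.759 -6.433 18.000

after link 1: o_1 = (2.1213, -2.1213, 4.0000)
after link 2: o_2 = (5.6569, -5.6569, 9.0000)
after link 3: o_3 = (5.6569, -5.6569, 13.0000)
after link 4: o_4 = (2.7591, -6.4333, 18.0000)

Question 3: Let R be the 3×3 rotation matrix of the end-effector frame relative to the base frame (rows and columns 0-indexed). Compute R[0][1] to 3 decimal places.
End-effector y-axis (col 1 of R) = (-0.9659,-0.2588,0.0000)
R[0][1] = -0.9659

-0.966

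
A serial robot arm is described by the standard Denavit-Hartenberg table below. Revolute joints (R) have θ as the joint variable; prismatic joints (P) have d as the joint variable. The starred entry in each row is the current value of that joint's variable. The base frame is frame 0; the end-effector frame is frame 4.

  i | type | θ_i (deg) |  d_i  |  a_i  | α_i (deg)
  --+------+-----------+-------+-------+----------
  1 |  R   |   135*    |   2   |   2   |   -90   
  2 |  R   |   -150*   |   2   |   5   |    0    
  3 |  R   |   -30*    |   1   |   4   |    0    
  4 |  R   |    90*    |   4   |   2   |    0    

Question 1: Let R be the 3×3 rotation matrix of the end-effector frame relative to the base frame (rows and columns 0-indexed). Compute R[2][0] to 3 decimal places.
End-effector x-axis (col 0 of R) = (0.0000,0.0000,1.0000)
R[2][0] = 1.0000

1.000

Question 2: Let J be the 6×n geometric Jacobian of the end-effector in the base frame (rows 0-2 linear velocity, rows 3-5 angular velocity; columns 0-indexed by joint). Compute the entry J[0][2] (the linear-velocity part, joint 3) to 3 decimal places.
axis z_2 = (-0.7071,-0.7071,0.0000); lever o_n−o_2 = (-0.7071,-6.3640,2.0000)
cross product → J_v[:, 2] = (-1.4142,1.4142,4.0000)
J_ω[:, 2] = z_2
entry J[0][2] = -1.4142

-1.414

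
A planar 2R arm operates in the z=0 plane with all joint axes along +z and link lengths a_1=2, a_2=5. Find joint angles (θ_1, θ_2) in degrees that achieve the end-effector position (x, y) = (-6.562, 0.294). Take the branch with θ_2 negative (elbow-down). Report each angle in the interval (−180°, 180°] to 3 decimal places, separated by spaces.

cos θ_2 = (43.1463−2²−5²)/(2·2·5) = 0.7073; θ_2 = -44.9832° (elbow-down)
β = atan2(0.2940,-6.5620) = 177.4347°; ψ = atan2(-3.5345,5.5366) = -32.5538°
θ_1 = β − ψ = 209.9885°

-150.012 -44.983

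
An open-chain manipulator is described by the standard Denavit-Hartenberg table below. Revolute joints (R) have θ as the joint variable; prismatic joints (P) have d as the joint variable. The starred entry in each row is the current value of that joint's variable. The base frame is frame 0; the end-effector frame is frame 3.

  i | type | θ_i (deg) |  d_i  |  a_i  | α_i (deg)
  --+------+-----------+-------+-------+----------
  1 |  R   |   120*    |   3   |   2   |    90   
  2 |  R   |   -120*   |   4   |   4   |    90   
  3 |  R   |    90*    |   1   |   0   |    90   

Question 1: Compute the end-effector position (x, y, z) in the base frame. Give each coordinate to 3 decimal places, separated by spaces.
3.897 1.250 0.036

after link 1: o_1 = (-1.0000, 1.7321, 3.0000)
after link 2: o_2 = (3.4641, 2.0000, -0.4641)
after link 3: o_3 = (3.8971, 1.2500, 0.0359)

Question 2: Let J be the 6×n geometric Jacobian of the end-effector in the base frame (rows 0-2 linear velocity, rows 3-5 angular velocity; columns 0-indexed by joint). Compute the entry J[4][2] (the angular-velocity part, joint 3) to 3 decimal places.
axis z_2 = (0.4330,-0.7500,0.5000); lever o_n−o_2 = (0.4330,-0.7500,0.5000)
cross product → J_v[:, 2] = (0.0000,0.0000,-0.0000)
J_ω[:, 2] = z_2
entry J[4][2] = -0.7500

-0.750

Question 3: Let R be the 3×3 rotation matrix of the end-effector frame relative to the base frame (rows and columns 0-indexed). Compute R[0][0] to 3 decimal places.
0.866

End-effector x-axis (col 0 of R) = (0.8660,0.5000,-0.0000)
R[0][0] = 0.8660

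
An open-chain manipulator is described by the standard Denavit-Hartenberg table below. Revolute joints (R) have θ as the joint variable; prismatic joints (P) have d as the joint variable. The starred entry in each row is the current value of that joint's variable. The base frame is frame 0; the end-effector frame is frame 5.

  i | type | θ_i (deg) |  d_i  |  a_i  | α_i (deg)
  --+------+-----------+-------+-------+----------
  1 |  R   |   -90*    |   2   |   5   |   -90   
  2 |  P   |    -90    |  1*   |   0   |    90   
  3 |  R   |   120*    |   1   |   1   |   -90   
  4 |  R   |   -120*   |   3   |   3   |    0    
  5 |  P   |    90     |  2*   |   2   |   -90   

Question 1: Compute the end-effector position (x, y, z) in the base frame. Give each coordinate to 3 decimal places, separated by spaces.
after link 1: o_1 = (0.0000, -5.0000, 2.0000)
after link 2: o_2 = (1.0000, -5.0000, 2.0000)
after link 3: o_3 = (1.8660, -4.0000, 1.5000)
after link 4: o_4 = (-0.9330, -1.4019, -0.3481)
after link 5: o_5 = (-0.4330, -0.4019, -2.9462)

-0.433 -0.402 -2.946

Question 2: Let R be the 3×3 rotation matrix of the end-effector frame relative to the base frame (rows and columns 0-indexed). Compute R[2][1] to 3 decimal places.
0.866

End-effector y-axis (col 1 of R) = (0.5000,-0.0000,0.8660)
R[2][1] = 0.8660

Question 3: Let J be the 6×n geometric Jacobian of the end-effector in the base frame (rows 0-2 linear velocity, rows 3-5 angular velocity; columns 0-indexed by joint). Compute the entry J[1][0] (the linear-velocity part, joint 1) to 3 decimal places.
axis z_0 = ẑ; lever o_n−o_0 = (-0.4330,-0.4019,-2.9462)
cross product → J_v[:, 0] = (0.4019,-0.4330,0.0000)
J_ω[:, 0] = z_0
entry J[1][0] = -0.4330

-0.433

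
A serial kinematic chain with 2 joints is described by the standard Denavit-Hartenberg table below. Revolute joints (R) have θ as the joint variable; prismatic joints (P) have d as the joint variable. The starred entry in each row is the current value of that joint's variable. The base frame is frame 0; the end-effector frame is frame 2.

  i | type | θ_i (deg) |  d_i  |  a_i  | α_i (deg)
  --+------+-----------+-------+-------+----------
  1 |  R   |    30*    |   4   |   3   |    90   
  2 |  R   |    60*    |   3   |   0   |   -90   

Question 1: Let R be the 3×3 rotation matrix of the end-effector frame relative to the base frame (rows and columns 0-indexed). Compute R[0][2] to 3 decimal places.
-0.750

End-effector z-axis (col 2 of R) = (-0.7500,-0.4330,0.5000)
R[0][2] = -0.7500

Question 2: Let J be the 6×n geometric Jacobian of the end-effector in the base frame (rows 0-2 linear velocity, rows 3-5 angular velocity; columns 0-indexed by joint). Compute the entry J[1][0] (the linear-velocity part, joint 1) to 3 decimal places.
4.098

axis z_0 = ẑ; lever o_n−o_0 = (4.0981,-1.0981,4.0000)
cross product → J_v[:, 0] = (1.0981,4.0981,-0.0000)
J_ω[:, 0] = z_0
entry J[1][0] = 4.0981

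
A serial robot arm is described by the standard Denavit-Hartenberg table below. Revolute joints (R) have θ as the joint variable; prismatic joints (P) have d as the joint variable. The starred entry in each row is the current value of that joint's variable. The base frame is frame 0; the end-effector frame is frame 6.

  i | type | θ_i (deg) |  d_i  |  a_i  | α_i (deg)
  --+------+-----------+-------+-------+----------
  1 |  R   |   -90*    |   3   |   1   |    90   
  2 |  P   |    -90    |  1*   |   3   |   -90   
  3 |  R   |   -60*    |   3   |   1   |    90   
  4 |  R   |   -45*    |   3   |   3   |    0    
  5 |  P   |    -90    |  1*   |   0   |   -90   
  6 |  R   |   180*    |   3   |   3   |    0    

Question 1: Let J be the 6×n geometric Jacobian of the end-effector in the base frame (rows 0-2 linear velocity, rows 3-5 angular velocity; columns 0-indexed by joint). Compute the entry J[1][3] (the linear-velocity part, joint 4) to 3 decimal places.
axis z_3 = (-0.5000,-0.0000,0.8660); lever o_n−o_3 = (-7.5114,2.1213,0.2821)
cross product → J_v[:, 3] = (-1.8371,-6.3640,-1.0607)
J_ω[:, 3] = z_3
entry J[1][3] = -6.3640

-6.364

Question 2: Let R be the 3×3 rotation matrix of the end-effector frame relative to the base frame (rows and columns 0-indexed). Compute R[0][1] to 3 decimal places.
End-effector y-axis (col 1 of R) = (-0.5000,-0.0000,0.8660)
R[0][1] = -0.5000

-0.500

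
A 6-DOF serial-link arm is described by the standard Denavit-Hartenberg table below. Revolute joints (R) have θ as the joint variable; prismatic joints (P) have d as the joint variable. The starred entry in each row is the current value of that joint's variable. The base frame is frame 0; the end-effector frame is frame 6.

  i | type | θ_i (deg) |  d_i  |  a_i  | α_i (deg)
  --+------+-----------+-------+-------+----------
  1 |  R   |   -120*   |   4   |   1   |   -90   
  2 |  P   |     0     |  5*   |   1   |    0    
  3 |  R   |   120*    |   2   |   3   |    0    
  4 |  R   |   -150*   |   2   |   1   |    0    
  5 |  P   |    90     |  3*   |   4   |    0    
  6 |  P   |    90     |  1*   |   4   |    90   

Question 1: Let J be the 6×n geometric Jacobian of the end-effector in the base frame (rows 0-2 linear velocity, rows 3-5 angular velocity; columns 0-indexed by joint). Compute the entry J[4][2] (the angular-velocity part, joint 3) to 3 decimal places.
axis z_2 = (0.8660,-0.5000,0.0000); lever o_n−o_2 = (7.9772,-2.1830,-7.5622)
cross product → J_v[:, 2] = (3.7811,6.5490,2.0981)
J_ω[:, 2] = z_2
entry J[4][2] = -0.5000

-0.500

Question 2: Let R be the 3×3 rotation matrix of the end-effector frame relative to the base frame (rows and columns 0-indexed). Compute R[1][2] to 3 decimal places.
End-effector z-axis (col 2 of R) = (-0.2500,-0.4330,-0.8660)
R[1][2] = -0.4330

-0.433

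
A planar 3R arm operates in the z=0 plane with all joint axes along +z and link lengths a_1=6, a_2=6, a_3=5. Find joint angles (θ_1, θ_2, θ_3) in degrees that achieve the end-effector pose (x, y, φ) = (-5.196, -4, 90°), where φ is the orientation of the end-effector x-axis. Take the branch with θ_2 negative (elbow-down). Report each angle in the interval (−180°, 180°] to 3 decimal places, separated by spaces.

-89.999 -60.001 -120.000

wrist centre = target − a_3·(cos φ, sin φ) = (-5.1960, -9.0000)
cos θ_2 = (107.9984−6²−6²)/(2·6·6) = 0.5000; θ_2 = -60.0015° (elbow-down)
β = atan2(-9.0000,-5.1960) = -119.9993°; ψ = atan2(-5.1962,8.9999) = -30.0007°
θ_1 = β − ψ = -89.9985°
θ_3 = φ − θ_1 − θ_2 = -120.0000° (wrapped to (-180°,180°])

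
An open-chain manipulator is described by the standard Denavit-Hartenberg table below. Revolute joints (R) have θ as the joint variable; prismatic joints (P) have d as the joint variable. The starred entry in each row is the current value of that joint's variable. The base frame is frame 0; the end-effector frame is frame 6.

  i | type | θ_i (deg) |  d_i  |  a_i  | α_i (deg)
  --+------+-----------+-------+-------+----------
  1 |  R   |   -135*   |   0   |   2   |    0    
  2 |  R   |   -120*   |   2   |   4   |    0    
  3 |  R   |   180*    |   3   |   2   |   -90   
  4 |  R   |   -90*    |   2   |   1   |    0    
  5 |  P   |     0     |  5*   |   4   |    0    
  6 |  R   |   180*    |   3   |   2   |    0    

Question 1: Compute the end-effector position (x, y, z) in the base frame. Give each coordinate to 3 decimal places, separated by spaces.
after link 1: o_1 = (-1.4142, -1.4142, 0.0000)
after link 2: o_2 = (-2.4495, 2.4495, 2.0000)
after link 3: o_3 = (-1.9319, 0.5176, 5.0000)
after link 4: o_4 = (-0.0000, 1.0353, 6.0000)
after link 5: o_5 = (4.8296, 2.3294, 10.0000)
after link 6: o_6 = (7.7274, 3.1058, 8.0000)

7.727 3.106 8.000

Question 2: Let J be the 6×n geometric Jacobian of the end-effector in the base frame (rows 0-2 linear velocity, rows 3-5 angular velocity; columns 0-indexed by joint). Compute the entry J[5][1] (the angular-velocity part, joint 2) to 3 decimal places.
1.000

axis z_1 = (0.0000,0.0000,1.0000); lever o_n−o_1 = (9.1416,4.5200,8.0000)
cross product → J_v[:, 1] = (-4.5200,9.1416,0.0000)
J_ω[:, 1] = z_1
entry J[5][1] = 1.0000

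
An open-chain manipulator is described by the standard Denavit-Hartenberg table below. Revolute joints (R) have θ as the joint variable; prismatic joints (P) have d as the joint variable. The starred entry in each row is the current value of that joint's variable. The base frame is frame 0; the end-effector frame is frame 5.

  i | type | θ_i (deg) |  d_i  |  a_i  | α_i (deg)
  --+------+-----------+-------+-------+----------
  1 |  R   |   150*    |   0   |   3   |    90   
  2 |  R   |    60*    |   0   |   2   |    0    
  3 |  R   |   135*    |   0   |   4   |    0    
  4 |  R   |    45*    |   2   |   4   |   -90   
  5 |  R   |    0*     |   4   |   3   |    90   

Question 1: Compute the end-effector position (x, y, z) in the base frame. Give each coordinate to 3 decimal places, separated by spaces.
after link 1: o_1 = (-2.5981, 1.5000, 0.0000)
after link 2: o_2 = (-3.4641, 2.0000, 1.7321)
after link 3: o_3 = (-0.1180, 0.0681, 0.6968)
after link 4: o_4 = (2.6140, 0.8002, -2.7673)
after link 5: o_5 = (0.9131, 1.7822, -7.3654)

0.913 1.782 -7.365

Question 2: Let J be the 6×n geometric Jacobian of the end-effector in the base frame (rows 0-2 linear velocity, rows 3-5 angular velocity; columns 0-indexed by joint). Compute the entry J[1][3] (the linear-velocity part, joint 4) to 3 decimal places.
4.031

axis z_3 = (0.5000,0.8660,0.0000); lever o_n−o_3 = (1.0311,1.7141,-8.0622)
cross product → J_v[:, 3] = (-6.9821,4.0311,-0.0359)
J_ω[:, 3] = z_3
entry J[1][3] = 4.0311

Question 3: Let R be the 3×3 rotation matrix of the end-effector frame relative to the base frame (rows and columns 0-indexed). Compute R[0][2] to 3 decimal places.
0.500

End-effector z-axis (col 2 of R) = (0.5000,0.8660,0.0000)
R[0][2] = 0.5000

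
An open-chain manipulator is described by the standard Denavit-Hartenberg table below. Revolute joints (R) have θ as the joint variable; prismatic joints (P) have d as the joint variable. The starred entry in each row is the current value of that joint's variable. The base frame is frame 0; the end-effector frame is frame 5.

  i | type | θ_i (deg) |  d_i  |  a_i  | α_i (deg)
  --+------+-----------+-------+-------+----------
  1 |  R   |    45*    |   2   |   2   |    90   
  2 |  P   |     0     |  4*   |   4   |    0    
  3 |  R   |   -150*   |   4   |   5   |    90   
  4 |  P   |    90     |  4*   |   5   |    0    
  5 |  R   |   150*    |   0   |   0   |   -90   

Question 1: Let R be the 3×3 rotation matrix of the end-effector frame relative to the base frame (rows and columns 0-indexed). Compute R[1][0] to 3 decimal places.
End-effector x-axis (col 0 of R) = (-0.3062,0.9186,0.2500)
R[1][0] = 0.9186

0.919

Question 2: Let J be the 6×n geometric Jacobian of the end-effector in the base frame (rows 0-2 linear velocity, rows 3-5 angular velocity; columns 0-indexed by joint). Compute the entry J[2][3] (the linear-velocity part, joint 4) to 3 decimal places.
prismatic axis z_3 = (-0.3536,-0.3536,0.8660)
J_v[:, 3] = z_3; J_ω[:, 3] = (0,0,0)
entry J[2][3] = 0.8660

0.866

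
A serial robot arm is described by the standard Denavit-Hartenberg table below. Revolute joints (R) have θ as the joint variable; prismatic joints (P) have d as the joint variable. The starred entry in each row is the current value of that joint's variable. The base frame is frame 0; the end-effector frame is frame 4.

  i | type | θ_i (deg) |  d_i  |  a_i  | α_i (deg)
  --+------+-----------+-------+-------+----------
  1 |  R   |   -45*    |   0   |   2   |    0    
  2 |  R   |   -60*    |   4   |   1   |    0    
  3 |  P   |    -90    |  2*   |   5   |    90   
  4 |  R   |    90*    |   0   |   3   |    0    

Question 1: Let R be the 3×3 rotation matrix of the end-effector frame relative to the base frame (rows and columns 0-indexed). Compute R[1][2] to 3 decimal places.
0.966

End-effector z-axis (col 2 of R) = (0.2588,0.9659,0.0000)
R[1][2] = 0.9659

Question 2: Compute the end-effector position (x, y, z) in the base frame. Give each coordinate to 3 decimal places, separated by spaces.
-3.674 -1.086 9.000

after link 1: o_1 = (1.4142, -1.4142, 0.0000)
after link 2: o_2 = (1.1554, -2.3801, 4.0000)
after link 3: o_3 = (-3.6742, -1.0860, 6.0000)
after link 4: o_4 = (-3.6742, -1.0860, 9.0000)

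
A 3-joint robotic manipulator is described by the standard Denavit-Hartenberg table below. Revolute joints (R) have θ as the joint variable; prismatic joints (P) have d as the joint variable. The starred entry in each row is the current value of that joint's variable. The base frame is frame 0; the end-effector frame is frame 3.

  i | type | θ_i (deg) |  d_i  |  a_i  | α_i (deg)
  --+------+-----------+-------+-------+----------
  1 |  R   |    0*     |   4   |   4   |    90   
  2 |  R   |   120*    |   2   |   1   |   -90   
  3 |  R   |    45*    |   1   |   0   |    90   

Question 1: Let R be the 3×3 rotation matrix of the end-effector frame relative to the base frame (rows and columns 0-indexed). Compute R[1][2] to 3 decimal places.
-0.707

End-effector z-axis (col 2 of R) = (-0.3536,-0.7071,0.6124)
R[1][2] = -0.7071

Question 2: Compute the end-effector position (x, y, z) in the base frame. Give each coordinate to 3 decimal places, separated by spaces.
2.634 -2.000 4.366

after link 1: o_1 = (4.0000, 0.0000, 4.0000)
after link 2: o_2 = (3.5000, -2.0000, 4.8660)
after link 3: o_3 = (2.6340, -2.0000, 4.3660)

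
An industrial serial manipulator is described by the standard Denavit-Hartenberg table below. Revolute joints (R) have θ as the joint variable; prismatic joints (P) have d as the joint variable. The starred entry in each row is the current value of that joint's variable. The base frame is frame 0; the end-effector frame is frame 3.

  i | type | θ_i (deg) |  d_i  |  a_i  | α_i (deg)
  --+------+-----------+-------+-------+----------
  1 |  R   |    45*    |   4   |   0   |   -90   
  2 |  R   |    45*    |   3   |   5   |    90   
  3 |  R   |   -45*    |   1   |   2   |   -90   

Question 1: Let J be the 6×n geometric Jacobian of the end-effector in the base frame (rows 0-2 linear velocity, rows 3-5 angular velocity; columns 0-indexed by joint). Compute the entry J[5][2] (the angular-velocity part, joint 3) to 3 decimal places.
0.707

axis z_2 = (0.5000,0.5000,0.7071); lever o_n−o_2 = (2.2071,0.2071,-0.2929)
cross product → J_v[:, 2] = (-0.2929,1.7071,-1.0000)
J_ω[:, 2] = z_2
entry J[5][2] = 0.7071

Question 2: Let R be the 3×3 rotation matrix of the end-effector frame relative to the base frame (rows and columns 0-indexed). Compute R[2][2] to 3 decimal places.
-0.500

End-effector z-axis (col 2 of R) = (-0.1464,0.8536,-0.5000)
R[2][2] = -0.5000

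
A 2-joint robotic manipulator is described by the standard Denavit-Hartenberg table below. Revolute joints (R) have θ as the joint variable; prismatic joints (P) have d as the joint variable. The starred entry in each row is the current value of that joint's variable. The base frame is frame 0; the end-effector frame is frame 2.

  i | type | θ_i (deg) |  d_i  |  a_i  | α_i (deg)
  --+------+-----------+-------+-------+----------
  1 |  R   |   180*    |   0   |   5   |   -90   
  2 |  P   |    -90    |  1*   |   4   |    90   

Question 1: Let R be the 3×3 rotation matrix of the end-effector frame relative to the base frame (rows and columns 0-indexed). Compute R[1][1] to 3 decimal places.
End-effector y-axis (col 1 of R) = (-0.0000,-1.0000,0.0000)
R[1][1] = -1.0000

-1.000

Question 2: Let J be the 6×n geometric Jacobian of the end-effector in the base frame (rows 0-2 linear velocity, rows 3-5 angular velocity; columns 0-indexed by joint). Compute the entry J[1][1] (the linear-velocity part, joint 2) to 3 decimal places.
prismatic axis z_1 = (-0.0000,-1.0000,0.0000)
J_v[:, 1] = z_1; J_ω[:, 1] = (0,0,0)
entry J[1][1] = -1.0000

-1.000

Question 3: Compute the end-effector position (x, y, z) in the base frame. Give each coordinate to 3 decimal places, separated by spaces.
-5.000 -1.000 4.000

after link 1: o_1 = (-5.0000, 0.0000, 0.0000)
after link 2: o_2 = (-5.0000, -1.0000, 4.0000)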